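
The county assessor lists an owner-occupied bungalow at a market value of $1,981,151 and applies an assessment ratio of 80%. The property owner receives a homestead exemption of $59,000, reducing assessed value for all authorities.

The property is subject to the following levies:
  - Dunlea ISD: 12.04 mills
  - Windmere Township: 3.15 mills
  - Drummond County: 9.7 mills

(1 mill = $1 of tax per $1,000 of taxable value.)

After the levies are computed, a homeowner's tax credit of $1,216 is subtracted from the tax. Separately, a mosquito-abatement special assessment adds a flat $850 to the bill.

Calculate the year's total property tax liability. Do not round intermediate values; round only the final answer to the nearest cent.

$37,614.17

Assessed value = $1,981,151 × 0.8 = $1,584,920.8
Taxable value = $1,584,920.8 − $59,000 = $1,525,920.8
Dunlea ISD: $1,525,920.8 × 0.01204 = $18,372.086432
Windmere Township: $1,525,920.8 × 0.00315 = $4,806.65052
Drummond County: $1,525,920.8 × 0.0097 = $14,801.43176
Levies subtotal = $37,980.168712
After credit = $37,980.168712 − $1,216 = $36,764.168712
Total = $36,764.168712 + $850 = $37,614.168712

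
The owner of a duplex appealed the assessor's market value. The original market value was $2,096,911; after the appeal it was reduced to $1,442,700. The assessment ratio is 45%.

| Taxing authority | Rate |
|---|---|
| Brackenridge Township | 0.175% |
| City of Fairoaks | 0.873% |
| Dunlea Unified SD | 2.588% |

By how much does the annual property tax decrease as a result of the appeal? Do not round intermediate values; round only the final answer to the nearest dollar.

Old assessed value = $2,096,911 × 0.45 = $943,609.95
New assessed value = $1,442,700 × 0.45 = $649,215
Combined rate = 0.00175 + 0.00873 + 0.02588 = 0.03636
Old tax = $943,609.95 × 0.03636 = $34,309.657782
New tax = $649,215 × 0.03636 = $23,605.4574
Reduction = $34,309.657782 − $23,605.4574 = $10,704.200382

$10,704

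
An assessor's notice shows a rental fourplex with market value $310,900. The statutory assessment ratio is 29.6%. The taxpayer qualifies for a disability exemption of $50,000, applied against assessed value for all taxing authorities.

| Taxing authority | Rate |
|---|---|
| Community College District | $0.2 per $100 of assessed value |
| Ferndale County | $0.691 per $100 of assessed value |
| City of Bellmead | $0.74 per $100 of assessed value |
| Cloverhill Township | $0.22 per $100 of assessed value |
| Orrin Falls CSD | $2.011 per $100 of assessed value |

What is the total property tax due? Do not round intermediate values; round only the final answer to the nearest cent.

$1,623.06

Assessed value = $310,900 × 0.296 = $92,026.4
Taxable value = $92,026.4 − $50,000 = $42,026.4
Community College District: $42,026.4 × 0.002 = $84.0528
Ferndale County: $42,026.4 × 0.00691 = $290.402424
City of Bellmead: $42,026.4 × 0.0074 = $310.99536
Cloverhill Township: $42,026.4 × 0.0022 = $92.45808
Orrin Falls CSD: $42,026.4 × 0.02011 = $845.150904
Total = $84.0528 + $290.402424 + $310.99536 + $92.45808 + $845.150904 = $1,623.059568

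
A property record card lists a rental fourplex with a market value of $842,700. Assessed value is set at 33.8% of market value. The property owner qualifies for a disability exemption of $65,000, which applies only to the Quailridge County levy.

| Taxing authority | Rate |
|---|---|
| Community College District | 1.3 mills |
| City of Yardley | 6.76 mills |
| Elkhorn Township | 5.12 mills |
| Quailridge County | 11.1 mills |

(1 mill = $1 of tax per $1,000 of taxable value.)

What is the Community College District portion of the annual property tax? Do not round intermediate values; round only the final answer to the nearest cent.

$370.28

Assessed value = $842,700 × 0.338 = $284,832.6
Community College District taxable value = $284,832.6 (exemption does not apply)
Community College District levy = $284,832.6 × 0.0013 = $370.28238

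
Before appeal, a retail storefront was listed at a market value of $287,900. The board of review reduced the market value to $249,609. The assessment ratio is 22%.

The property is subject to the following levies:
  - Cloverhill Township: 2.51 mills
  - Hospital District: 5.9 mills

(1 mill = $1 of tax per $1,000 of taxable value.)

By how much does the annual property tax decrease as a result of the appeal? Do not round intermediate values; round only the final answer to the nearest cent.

$70.85

Old assessed value = $287,900 × 0.22 = $63,338
New assessed value = $249,609 × 0.22 = $54,913.98
Combined rate = 0.00251 + 0.0059 = 0.00841
Old tax = $63,338 × 0.00841 = $532.67258
New tax = $54,913.98 × 0.00841 = $461.8265718
Reduction = $532.67258 − $461.8265718 = $70.8460082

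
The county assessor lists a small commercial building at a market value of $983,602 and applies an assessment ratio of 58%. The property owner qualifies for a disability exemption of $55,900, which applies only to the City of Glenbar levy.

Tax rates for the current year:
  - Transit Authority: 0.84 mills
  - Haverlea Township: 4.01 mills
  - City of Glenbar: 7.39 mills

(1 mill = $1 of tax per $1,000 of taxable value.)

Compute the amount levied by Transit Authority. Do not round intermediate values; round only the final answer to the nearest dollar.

Assessed value = $983,602 × 0.58 = $570,489.16
Transit Authority taxable value = $570,489.16 (exemption does not apply)
Transit Authority levy = $570,489.16 × 0.00084 = $479.2108944

$479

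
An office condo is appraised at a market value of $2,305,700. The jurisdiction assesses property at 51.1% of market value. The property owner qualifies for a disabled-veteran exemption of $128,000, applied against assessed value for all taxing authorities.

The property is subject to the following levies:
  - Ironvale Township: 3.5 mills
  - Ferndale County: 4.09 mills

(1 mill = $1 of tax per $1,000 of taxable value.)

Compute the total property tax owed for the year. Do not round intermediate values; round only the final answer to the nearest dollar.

Assessed value = $2,305,700 × 0.511 = $1,178,212.7
Taxable value = $1,178,212.7 − $128,000 = $1,050,212.7
Ironvale Township: $1,050,212.7 × 0.0035 = $3,675.74445
Ferndale County: $1,050,212.7 × 0.00409 = $4,295.369943
Total = $3,675.74445 + $4,295.369943 = $7,971.114393

$7,971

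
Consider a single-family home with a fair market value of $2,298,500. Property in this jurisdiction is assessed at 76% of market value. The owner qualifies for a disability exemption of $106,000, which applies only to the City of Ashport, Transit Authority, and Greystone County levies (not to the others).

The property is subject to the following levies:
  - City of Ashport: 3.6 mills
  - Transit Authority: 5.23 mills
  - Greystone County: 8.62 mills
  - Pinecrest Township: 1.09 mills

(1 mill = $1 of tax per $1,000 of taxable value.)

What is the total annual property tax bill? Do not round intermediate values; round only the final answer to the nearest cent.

Assessed value = $2,298,500 × 0.76 = $1,746,860
City of Ashport: ($1,746,860 − $106,000) × 0.0036 = $1,640,860 × 0.0036 = $5,907.096
Transit Authority: ($1,746,860 − $106,000) × 0.00523 = $1,640,860 × 0.00523 = $8,581.6978
Greystone County: ($1,746,860 − $106,000) × 0.00862 = $1,640,860 × 0.00862 = $14,144.2132
Pinecrest Township: $1,746,860 × 0.00109 = $1,904.0774
Total = $30,537.0844

$30,537.08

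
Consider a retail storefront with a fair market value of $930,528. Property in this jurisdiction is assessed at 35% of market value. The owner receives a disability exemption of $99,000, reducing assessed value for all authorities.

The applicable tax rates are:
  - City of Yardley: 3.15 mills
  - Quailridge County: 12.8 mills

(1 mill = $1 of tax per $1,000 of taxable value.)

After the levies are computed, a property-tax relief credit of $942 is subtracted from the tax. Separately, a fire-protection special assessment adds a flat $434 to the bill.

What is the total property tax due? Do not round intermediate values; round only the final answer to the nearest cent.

$3,107.62

Assessed value = $930,528 × 0.35 = $325,684.8
Taxable value = $325,684.8 − $99,000 = $226,684.8
City of Yardley: $226,684.8 × 0.00315 = $714.05712
Quailridge County: $226,684.8 × 0.0128 = $2,901.56544
Levies subtotal = $3,615.62256
After credit = $3,615.62256 − $942 = $2,673.62256
Total = $2,673.62256 + $434 = $3,107.62256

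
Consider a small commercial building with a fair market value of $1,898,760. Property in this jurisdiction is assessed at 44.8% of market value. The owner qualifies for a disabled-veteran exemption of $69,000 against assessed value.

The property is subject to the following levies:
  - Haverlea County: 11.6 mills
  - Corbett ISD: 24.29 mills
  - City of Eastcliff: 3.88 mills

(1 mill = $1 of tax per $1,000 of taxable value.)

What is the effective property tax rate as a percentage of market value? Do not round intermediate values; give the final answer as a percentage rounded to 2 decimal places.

1.64%

Assessed value = $1,898,760 × 0.448 = $850,644.48
Taxable value = $850,644.48 − $69,000 = $781,644.48
Haverlea County: $781,644.48 × 0.0116 = $9,067.075968
Corbett ISD: $781,644.48 × 0.02429 = $18,986.1444192
City of Eastcliff: $781,644.48 × 0.00388 = $3,032.7805824
Total tax = $31,086.0009696
Effective rate = $31,086.0009696 ÷ $1,898,760 = 1.64% of market value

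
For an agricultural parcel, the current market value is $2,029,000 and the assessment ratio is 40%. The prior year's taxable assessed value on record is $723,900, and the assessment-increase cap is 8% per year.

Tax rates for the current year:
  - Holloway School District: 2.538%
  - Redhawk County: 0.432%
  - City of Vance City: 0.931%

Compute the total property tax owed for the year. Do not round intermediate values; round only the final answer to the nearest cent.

Uncapped assessed value = $2,029,000 × 0.4 = $811,600
Cap limit = $723,900 × 1.08 = $781,812
Taxable assessed value = min($811,600, $781,812) = $781,812 (cap binds)
Holloway School District: $781,812 × 0.02538 = $19,842.38856
Redhawk County: $781,812 × 0.00432 = $3,377.42784
City of Vance City: $781,812 × 0.00931 = $7,278.66972
Total = $30,498.48612

$30,498.49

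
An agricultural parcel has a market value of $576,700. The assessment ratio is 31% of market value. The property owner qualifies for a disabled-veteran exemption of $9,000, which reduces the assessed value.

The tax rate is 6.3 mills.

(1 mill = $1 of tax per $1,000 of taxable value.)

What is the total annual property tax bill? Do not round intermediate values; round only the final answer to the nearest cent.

Assessed value = $576,700 × 0.31 = $178,777
Taxable value = $178,777 − $9,000 = $169,777
Tax = $169,777 × 0.0063 = $1,069.5951

$1,069.60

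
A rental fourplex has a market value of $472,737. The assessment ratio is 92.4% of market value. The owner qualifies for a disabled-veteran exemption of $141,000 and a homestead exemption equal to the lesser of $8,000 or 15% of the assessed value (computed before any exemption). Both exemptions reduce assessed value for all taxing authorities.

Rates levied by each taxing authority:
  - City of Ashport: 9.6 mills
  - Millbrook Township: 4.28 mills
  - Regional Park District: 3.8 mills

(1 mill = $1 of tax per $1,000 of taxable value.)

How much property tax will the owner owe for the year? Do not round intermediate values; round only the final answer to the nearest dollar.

Assessed value = $472,737 × 0.924 = $436,808.988
Homestead exemption = min($8,000, 15% × $436,808.988) = min($8,000, $65,521.3482) = $8,000 (dollar cap binds)
Taxable value = $436,808.988 − $141,000 − $8,000 = $287,808.988
City of Ashport: $287,808.988 × 0.0096 = $2,762.9662848
Millbrook Township: $287,808.988 × 0.00428 = $1,231.82246864
Regional Park District: $287,808.988 × 0.0038 = $1,093.6741544
Total = $5,088.46290784

$5,088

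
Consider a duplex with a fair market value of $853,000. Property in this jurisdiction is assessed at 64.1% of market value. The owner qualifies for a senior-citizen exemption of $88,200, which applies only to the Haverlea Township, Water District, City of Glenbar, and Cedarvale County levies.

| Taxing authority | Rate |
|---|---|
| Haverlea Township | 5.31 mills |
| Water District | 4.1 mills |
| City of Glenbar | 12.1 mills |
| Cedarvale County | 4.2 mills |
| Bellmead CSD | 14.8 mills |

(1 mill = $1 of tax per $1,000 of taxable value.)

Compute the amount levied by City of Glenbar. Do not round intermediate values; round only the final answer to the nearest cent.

Assessed value = $853,000 × 0.641 = $546,773
City of Glenbar taxable value = $546,773 − $88,200 = $458,573
City of Glenbar levy = $458,573 × 0.0121 = $5,548.7333

$5,548.73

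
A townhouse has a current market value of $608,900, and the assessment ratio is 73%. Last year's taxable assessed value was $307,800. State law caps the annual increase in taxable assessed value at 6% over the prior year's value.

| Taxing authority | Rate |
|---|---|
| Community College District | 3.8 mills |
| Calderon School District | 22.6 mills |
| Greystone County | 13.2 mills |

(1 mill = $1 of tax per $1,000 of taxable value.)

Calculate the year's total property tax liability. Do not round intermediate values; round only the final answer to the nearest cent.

Uncapped assessed value = $608,900 × 0.73 = $444,497
Cap limit = $307,800 × 1.06 = $326,268
Taxable assessed value = min($444,497, $326,268) = $326,268 (cap binds)
Community College District: $326,268 × 0.0038 = $1,239.8184
Calderon School District: $326,268 × 0.0226 = $7,373.6568
Greystone County: $326,268 × 0.0132 = $4,306.7376
Total = $12,920.2128

$12,920.21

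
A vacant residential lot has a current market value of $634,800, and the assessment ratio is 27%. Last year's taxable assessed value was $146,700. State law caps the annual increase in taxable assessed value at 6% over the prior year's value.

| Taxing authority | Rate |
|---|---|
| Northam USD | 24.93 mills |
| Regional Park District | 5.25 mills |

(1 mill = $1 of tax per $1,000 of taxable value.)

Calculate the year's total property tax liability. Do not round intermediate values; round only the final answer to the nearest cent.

Uncapped assessed value = $634,800 × 0.27 = $171,396
Cap limit = $146,700 × 1.06 = $155,502
Taxable assessed value = min($171,396, $155,502) = $155,502 (cap binds)
Northam USD: $155,502 × 0.02493 = $3,876.66486
Regional Park District: $155,502 × 0.00525 = $816.3855
Total = $4,693.05036

$4,693.05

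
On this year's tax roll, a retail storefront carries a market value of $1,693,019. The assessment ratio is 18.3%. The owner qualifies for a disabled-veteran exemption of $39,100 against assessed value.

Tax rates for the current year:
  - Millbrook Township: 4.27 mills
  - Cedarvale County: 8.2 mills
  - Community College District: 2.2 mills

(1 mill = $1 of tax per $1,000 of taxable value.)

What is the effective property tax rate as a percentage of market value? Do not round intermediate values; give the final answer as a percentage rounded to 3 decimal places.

Assessed value = $1,693,019 × 0.183 = $309,822.477
Taxable value = $309,822.477 − $39,100 = $270,722.477
Millbrook Township: $270,722.477 × 0.00427 = $1,155.98497679
Cedarvale County: $270,722.477 × 0.0082 = $2,219.9243114
Community College District: $270,722.477 × 0.0022 = $595.5894494
Total tax = $3,971.49873759
Effective rate = $3,971.49873759 ÷ $1,693,019 = 0.235% of market value

0.235%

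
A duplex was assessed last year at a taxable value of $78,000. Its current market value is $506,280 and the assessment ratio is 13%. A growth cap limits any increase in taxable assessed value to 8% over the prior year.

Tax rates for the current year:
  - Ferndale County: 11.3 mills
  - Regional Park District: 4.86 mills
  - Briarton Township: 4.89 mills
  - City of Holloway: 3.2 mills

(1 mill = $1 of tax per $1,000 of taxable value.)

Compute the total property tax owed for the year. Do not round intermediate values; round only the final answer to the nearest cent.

Uncapped assessed value = $506,280 × 0.13 = $65,816.4
Cap limit = $78,000 × 1.08 = $84,240
Taxable assessed value = min($65,816.4, $84,240) = $65,816.4 (cap does not bind)
Ferndale County: $65,816.4 × 0.0113 = $743.72532
Regional Park District: $65,816.4 × 0.00486 = $319.867704
Briarton Township: $65,816.4 × 0.00489 = $321.842196
City of Holloway: $65,816.4 × 0.0032 = $210.61248
Total = $1,596.0477

$1,596.05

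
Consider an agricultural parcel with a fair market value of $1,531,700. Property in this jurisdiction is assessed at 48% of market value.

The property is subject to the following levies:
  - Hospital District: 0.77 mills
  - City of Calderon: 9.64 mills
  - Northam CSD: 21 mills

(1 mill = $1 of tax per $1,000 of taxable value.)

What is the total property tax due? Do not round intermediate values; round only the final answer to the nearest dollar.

Assessed value = $1,531,700 × 0.48 = $735,216
Hospital District: $735,216 × 0.00077 = $566.11632
City of Calderon: $735,216 × 0.00964 = $7,087.48224
Northam CSD: $735,216 × 0.021 = $15,439.536
Total = $566.11632 + $7,087.48224 + $15,439.536 = $23,093.13456

$23,093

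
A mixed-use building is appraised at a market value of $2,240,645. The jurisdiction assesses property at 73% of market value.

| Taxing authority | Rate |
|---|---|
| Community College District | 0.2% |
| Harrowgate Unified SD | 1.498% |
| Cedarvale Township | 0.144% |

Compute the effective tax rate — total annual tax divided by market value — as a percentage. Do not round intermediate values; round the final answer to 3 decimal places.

1.345%

Assessed value = $2,240,645 × 0.73 = $1,635,670.85
Community College District: $1,635,670.85 × 0.002 = $3,271.3417
Harrowgate Unified SD: $1,635,670.85 × 0.01498 = $24,502.349333
Cedarvale Township: $1,635,670.85 × 0.00144 = $2,355.366024
Total tax = $30,129.057057
Effective rate = $30,129.057057 ÷ $2,240,645 = 1.345% of market value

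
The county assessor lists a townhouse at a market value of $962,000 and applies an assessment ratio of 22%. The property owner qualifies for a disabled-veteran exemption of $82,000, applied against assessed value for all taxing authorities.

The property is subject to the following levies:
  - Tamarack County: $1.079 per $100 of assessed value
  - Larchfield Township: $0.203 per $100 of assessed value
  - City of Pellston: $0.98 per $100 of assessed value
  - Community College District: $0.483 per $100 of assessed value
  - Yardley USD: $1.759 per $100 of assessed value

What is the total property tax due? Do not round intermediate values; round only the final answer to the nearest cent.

Assessed value = $962,000 × 0.22 = $211,640
Taxable value = $211,640 − $82,000 = $129,640
Tamarack County: $129,640 × 0.01079 = $1,398.8156
Larchfield Township: $129,640 × 0.00203 = $263.1692
City of Pellston: $129,640 × 0.0098 = $1,270.472
Community College District: $129,640 × 0.00483 = $626.1612
Yardley USD: $129,640 × 0.01759 = $2,280.3676
Total = $1,398.8156 + $263.1692 + $1,270.472 + $626.1612 + $2,280.3676 = $5,838.9856

$5,838.99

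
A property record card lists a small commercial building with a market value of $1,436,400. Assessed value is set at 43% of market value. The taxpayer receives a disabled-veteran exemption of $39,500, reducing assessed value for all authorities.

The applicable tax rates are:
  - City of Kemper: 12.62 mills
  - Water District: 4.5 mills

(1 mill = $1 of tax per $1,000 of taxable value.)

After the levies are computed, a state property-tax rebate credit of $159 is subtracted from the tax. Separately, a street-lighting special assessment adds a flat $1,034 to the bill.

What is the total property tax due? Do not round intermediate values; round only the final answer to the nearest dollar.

$10,773

Assessed value = $1,436,400 × 0.43 = $617,652
Taxable value = $617,652 − $39,500 = $578,152
City of Kemper: $578,152 × 0.01262 = $7,296.27824
Water District: $578,152 × 0.0045 = $2,601.684
Levies subtotal = $9,897.96224
After credit = $9,897.96224 − $159 = $9,738.96224
Total = $9,738.96224 + $1,034 = $10,772.96224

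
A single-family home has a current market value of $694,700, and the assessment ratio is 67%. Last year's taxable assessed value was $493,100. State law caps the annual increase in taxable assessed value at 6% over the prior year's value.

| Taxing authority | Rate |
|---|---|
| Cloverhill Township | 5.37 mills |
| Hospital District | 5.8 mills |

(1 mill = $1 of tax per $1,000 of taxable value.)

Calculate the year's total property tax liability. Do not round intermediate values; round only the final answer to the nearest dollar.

$5,199

Uncapped assessed value = $694,700 × 0.67 = $465,449
Cap limit = $493,100 × 1.06 = $522,686
Taxable assessed value = min($465,449, $522,686) = $465,449 (cap does not bind)
Cloverhill Township: $465,449 × 0.00537 = $2,499.46113
Hospital District: $465,449 × 0.0058 = $2,699.6042
Total = $5,199.06533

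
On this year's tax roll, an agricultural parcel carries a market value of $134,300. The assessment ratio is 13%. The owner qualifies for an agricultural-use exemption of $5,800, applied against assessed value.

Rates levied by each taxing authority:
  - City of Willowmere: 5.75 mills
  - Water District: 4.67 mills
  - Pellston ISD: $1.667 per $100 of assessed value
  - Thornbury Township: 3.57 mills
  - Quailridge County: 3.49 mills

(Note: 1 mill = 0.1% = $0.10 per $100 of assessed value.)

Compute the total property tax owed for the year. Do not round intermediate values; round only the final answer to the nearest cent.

Assessed value = $134,300 × 0.13 = $17,459
Taxable value = $17,459 − $5,800 = $11,659
City of Willowmere: $11,659 × 0.00575 = $67.03925
Water District: $11,659 × 0.00467 = $54.44753
Pellston ISD: $11,659 × 0.01667 = $194.35553
Thornbury Township: $11,659 × 0.00357 = $41.62263
Quailridge County: $11,659 × 0.00349 = $40.68991
Total = $398.15485

$398.15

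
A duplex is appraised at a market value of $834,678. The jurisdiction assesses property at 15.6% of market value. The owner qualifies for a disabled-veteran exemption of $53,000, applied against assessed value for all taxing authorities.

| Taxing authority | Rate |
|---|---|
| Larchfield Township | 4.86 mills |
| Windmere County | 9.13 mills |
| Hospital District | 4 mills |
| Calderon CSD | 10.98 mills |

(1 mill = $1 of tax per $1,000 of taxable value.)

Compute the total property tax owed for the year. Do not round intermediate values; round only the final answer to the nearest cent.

Assessed value = $834,678 × 0.156 = $130,209.768
Taxable value = $130,209.768 − $53,000 = $77,209.768
Larchfield Township: $77,209.768 × 0.00486 = $375.23947248
Windmere County: $77,209.768 × 0.00913 = $704.92518184
Hospital District: $77,209.768 × 0.004 = $308.839072
Calderon CSD: $77,209.768 × 0.01098 = $847.76325264
Total = $375.23947248 + $704.92518184 + $308.839072 + $847.76325264 = $2,236.76697896

$2,236.77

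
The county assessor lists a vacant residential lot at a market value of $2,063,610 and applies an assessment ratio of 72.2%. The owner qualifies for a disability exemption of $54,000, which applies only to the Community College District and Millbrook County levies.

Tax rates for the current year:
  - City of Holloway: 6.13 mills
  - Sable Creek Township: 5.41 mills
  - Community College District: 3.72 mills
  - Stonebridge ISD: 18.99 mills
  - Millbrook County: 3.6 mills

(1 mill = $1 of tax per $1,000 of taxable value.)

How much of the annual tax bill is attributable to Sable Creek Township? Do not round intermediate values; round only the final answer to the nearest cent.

Assessed value = $2,063,610 × 0.722 = $1,489,926.42
Sable Creek Township taxable value = $1,489,926.42 (exemption does not apply)
Sable Creek Township levy = $1,489,926.42 × 0.00541 = $8,060.5019322

$8,060.50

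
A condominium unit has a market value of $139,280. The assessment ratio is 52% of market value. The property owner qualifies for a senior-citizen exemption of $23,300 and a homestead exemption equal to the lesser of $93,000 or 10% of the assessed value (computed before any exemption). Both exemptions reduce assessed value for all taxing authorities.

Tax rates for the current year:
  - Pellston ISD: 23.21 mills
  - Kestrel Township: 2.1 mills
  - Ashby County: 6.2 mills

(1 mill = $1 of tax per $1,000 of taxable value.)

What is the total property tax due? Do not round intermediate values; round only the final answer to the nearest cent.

Assessed value = $139,280 × 0.52 = $72,425.6
Homestead exemption = min($93,000, 10% × $72,425.6) = min($93,000, $7,242.56) = $7,242.56 (percentage binds)
Taxable value = $72,425.6 − $23,300 − $7,242.56 = $41,883.04
Pellston ISD: $41,883.04 × 0.02321 = $972.1053584
Kestrel Township: $41,883.04 × 0.0021 = $87.954384
Ashby County: $41,883.04 × 0.0062 = $259.674848
Total = $1,319.7345904

$1,319.73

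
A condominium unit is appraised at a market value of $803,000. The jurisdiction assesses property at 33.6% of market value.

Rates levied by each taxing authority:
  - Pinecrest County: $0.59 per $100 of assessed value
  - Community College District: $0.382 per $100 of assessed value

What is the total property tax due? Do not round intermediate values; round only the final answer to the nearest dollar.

Assessed value = $803,000 × 0.336 = $269,808
Pinecrest County: $269,808 × 0.0059 = $1,591.8672
Community College District: $269,808 × 0.00382 = $1,030.66656
Total = $1,591.8672 + $1,030.66656 = $2,622.53376

$2,623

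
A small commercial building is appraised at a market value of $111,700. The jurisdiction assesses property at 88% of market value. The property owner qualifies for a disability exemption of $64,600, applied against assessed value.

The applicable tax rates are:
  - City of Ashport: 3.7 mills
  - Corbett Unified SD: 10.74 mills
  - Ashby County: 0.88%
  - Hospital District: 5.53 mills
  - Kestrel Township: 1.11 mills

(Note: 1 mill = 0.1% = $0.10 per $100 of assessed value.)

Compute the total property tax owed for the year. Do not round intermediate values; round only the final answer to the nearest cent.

Assessed value = $111,700 × 0.88 = $98,296
Taxable value = $98,296 − $64,600 = $33,696
City of Ashport: $33,696 × 0.0037 = $124.6752
Corbett Unified SD: $33,696 × 0.01074 = $361.89504
Ashby County: $33,696 × 0.0088 = $296.5248
Hospital District: $33,696 × 0.00553 = $186.33888
Kestrel Township: $33,696 × 0.00111 = $37.40256
Total = $1,006.83648

$1,006.84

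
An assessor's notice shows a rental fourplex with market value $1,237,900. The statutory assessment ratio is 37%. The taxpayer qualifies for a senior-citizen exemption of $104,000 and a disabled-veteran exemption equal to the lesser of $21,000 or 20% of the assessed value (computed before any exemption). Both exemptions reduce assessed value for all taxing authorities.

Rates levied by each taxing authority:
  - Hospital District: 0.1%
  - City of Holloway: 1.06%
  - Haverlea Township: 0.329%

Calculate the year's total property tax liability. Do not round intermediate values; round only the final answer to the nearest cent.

$4,958.71

Assessed value = $1,237,900 × 0.37 = $458,023
Disabled-veteran exemption = min($21,000, 20% × $458,023) = min($21,000, $91,604.6) = $21,000 (dollar cap binds)
Taxable value = $458,023 − $104,000 − $21,000 = $333,023
Hospital District: $333,023 × 0.001 = $333.023
City of Holloway: $333,023 × 0.0106 = $3,530.0438
Haverlea Township: $333,023 × 0.00329 = $1,095.64567
Total = $4,958.71247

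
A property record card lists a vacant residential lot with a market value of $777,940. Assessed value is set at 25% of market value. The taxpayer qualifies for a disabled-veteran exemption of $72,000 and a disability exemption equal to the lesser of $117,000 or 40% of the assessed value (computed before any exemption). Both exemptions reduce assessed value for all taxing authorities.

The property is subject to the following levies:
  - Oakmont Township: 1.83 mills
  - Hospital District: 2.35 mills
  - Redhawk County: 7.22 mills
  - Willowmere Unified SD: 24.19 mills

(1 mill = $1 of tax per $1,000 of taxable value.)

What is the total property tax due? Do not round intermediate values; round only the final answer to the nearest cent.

Assessed value = $777,940 × 0.25 = $194,485
Disability exemption = min($117,000, 40% × $194,485) = min($117,000, $77,794) = $77,794 (percentage binds)
Taxable value = $194,485 − $72,000 − $77,794 = $44,691
Oakmont Township: $44,691 × 0.00183 = $81.78453
Hospital District: $44,691 × 0.00235 = $105.02385
Redhawk County: $44,691 × 0.00722 = $322.66902
Willowmere Unified SD: $44,691 × 0.02419 = $1,081.07529
Total = $1,590.55269

$1,590.55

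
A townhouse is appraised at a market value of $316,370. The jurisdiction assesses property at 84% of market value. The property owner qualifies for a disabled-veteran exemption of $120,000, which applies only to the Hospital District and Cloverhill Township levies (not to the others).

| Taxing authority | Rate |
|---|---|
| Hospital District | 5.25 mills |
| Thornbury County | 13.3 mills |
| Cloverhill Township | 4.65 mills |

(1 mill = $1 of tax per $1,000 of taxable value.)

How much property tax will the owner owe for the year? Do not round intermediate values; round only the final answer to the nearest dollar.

Assessed value = $316,370 × 0.84 = $265,750.8
Hospital District: ($265,750.8 − $120,000) × 0.00525 = $145,750.8 × 0.00525 = $765.1917
Thornbury County: $265,750.8 × 0.0133 = $3,534.48564
Cloverhill Township: ($265,750.8 − $120,000) × 0.00465 = $145,750.8 × 0.00465 = $677.74122
Total = $4,977.41856

$4,977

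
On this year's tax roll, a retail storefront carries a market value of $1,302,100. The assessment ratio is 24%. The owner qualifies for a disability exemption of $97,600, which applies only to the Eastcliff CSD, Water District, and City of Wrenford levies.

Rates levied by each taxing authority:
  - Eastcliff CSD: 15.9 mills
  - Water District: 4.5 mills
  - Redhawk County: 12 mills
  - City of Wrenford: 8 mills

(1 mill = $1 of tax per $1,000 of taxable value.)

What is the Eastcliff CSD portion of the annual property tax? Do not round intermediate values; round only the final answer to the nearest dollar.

$3,417

Assessed value = $1,302,100 × 0.24 = $312,504
Eastcliff CSD taxable value = $312,504 − $97,600 = $214,904
Eastcliff CSD levy = $214,904 × 0.0159 = $3,416.9736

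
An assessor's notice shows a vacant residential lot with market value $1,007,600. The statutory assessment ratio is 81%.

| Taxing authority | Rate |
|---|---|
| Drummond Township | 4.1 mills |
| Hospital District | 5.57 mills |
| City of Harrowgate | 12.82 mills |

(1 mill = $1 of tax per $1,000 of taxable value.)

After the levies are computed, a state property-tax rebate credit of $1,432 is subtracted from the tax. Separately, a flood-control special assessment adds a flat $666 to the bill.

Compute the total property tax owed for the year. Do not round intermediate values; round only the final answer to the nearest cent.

Assessed value = $1,007,600 × 0.81 = $816,156
Drummond Township: $816,156 × 0.0041 = $3,346.2396
Hospital District: $816,156 × 0.00557 = $4,545.98892
City of Harrowgate: $816,156 × 0.01282 = $10,463.11992
Levies subtotal = $18,355.34844
After credit = $18,355.34844 − $1,432 = $16,923.34844
Total = $16,923.34844 + $666 = $17,589.34844

$17,589.35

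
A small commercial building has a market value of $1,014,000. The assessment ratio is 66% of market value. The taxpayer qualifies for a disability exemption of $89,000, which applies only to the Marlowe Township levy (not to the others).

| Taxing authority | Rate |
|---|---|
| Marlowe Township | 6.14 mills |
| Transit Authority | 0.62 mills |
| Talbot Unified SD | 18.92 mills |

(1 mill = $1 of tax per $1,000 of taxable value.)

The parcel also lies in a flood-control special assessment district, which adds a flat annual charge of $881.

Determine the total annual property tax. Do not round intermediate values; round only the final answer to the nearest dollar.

$17,521

Assessed value = $1,014,000 × 0.66 = $669,240
Marlowe Township: ($669,240 − $89,000) × 0.00614 = $580,240 × 0.00614 = $3,562.6736
Transit Authority: $669,240 × 0.00062 = $414.9288
Talbot Unified SD: $669,240 × 0.01892 = $12,662.0208
Levies subtotal = $16,639.6232
Total = $16,639.6232 + $881 = $17,520.6232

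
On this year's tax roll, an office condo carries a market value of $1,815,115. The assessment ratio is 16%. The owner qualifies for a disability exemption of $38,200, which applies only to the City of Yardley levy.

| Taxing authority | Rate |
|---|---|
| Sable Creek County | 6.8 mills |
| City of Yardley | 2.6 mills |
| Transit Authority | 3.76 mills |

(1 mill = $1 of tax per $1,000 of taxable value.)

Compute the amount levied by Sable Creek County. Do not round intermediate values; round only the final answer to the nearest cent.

Assessed value = $1,815,115 × 0.16 = $290,418.4
Sable Creek County taxable value = $290,418.4 (exemption does not apply)
Sable Creek County levy = $290,418.4 × 0.0068 = $1,974.84512

$1,974.85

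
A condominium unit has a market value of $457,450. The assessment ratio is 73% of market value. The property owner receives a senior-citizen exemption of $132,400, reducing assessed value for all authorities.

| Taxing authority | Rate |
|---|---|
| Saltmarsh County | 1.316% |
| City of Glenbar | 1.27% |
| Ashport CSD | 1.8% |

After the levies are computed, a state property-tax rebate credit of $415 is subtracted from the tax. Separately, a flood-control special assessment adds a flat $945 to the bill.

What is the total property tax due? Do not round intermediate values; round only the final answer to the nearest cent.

$9,369.48

Assessed value = $457,450 × 0.73 = $333,938.5
Taxable value = $333,938.5 − $132,400 = $201,538.5
Saltmarsh County: $201,538.5 × 0.01316 = $2,652.24666
City of Glenbar: $201,538.5 × 0.0127 = $2,559.53895
Ashport CSD: $201,538.5 × 0.018 = $3,627.693
Levies subtotal = $8,839.47861
After credit = $8,839.47861 − $415 = $8,424.47861
Total = $8,424.47861 + $945 = $9,369.47861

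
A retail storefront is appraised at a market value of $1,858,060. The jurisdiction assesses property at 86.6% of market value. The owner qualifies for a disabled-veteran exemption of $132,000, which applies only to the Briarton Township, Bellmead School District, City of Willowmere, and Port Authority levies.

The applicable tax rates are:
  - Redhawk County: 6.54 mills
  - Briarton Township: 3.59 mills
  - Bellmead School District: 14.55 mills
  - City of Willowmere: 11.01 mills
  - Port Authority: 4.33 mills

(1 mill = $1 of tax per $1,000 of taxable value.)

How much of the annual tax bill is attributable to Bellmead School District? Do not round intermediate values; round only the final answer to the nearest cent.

Assessed value = $1,858,060 × 0.866 = $1,609,079.96
Bellmead School District taxable value = $1,609,079.96 − $132,000 = $1,477,079.96
Bellmead School District levy = $1,477,079.96 × 0.01455 = $21,491.513418

$21,491.51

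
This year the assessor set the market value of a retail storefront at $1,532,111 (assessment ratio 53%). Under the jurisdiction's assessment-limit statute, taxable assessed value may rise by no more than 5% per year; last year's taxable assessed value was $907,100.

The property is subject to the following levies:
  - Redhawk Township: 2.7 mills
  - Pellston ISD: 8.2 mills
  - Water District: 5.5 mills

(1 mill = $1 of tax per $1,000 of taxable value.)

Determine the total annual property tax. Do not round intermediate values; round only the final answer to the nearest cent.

Uncapped assessed value = $1,532,111 × 0.53 = $812,018.83
Cap limit = $907,100 × 1.05 = $952,455
Taxable assessed value = min($812,018.83, $952,455) = $812,018.83 (cap does not bind)
Redhawk Township: $812,018.83 × 0.0027 = $2,192.450841
Pellston ISD: $812,018.83 × 0.0082 = $6,658.554406
Water District: $812,018.83 × 0.0055 = $4,466.103565
Total = $13,317.108812

$13,317.11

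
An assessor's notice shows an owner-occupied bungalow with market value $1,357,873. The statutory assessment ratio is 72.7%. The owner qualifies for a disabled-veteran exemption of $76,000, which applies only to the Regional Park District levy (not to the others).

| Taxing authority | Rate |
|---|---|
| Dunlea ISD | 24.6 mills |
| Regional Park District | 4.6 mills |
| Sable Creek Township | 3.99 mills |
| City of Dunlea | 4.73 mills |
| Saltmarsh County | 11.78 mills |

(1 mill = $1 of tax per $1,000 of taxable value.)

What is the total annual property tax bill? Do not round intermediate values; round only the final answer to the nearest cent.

$48,712.93

Assessed value = $1,357,873 × 0.727 = $987,173.671
Dunlea ISD: $987,173.671 × 0.0246 = $24,284.4723066
Regional Park District: ($987,173.671 − $76,000) × 0.0046 = $911,173.671 × 0.0046 = $4,191.3988866
Sable Creek Township: $987,173.671 × 0.00399 = $3,938.82294729
City of Dunlea: $987,173.671 × 0.00473 = $4,669.33146383
Saltmarsh County: $987,173.671 × 0.01178 = $11,628.90584438
Total = $48,712.9314487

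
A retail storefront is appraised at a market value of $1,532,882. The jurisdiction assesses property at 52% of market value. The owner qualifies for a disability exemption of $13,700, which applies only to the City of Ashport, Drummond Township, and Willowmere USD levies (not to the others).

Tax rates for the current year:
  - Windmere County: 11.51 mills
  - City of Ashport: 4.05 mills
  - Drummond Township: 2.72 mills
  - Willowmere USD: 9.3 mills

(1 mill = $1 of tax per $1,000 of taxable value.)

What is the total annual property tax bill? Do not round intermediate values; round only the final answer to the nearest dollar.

Assessed value = $1,532,882 × 0.52 = $797,098.64
Windmere County: $797,098.64 × 0.01151 = $9,174.6053464
City of Ashport: ($797,098.64 − $13,700) × 0.00405 = $783,398.64 × 0.00405 = $3,172.764492
Drummond Township: ($797,098.64 − $13,700) × 0.00272 = $783,398.64 × 0.00272 = $2,130.8443008
Willowmere USD: ($797,098.64 − $13,700) × 0.0093 = $783,398.64 × 0.0093 = $7,285.607352
Total = $21,763.8214912

$21,764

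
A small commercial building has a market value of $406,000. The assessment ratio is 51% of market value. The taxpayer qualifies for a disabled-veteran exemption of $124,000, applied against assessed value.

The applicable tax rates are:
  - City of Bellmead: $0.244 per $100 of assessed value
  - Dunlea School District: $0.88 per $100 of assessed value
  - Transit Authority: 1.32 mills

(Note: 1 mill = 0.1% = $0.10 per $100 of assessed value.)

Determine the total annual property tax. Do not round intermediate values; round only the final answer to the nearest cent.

$1,043.23

Assessed value = $406,000 × 0.51 = $207,060
Taxable value = $207,060 − $124,000 = $83,060
City of Bellmead: $83,060 × 0.00244 = $202.6664
Dunlea School District: $83,060 × 0.0088 = $730.928
Transit Authority: $83,060 × 0.00132 = $109.6392
Total = $1,043.2336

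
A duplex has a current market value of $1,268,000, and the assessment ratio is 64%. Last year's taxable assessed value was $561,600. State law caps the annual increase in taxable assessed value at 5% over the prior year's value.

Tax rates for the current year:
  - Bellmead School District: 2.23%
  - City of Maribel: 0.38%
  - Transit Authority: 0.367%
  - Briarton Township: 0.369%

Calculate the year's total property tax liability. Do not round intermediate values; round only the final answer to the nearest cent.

Uncapped assessed value = $1,268,000 × 0.64 = $811,520
Cap limit = $561,600 × 1.05 = $589,680
Taxable assessed value = min($811,520, $589,680) = $589,680 (cap binds)
Bellmead School District: $589,680 × 0.0223 = $13,149.864
City of Maribel: $589,680 × 0.0038 = $2,240.784
Transit Authority: $589,680 × 0.00367 = $2,164.1256
Briarton Township: $589,680 × 0.00369 = $2,175.9192
Total = $19,730.6928

$19,730.69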